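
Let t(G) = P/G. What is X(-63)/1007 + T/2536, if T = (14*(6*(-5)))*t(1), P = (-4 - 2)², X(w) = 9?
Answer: -1900377/319219 ≈ -5.9532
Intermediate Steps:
P = 36 (P = (-6)² = 36)
t(G) = 36/G
T = -15120 (T = (14*(6*(-5)))*(36/1) = (14*(-30))*(36*1) = -420*36 = -15120)
X(-63)/1007 + T/2536 = 9/1007 - 15120/2536 = 9*(1/1007) - 15120*1/2536 = 9/1007 - 1890/317 = -1900377/319219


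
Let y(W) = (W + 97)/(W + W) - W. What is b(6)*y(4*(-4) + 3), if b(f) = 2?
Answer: 254/13 ≈ 19.538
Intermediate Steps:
y(W) = -W + (97 + W)/(2*W) (y(W) = (97 + W)/((2*W)) - W = (97 + W)*(1/(2*W)) - W = (97 + W)/(2*W) - W = -W + (97 + W)/(2*W))
b(6)*y(4*(-4) + 3) = 2*(1/2 - (4*(-4) + 3) + 97/(2*(4*(-4) + 3))) = 2*(1/2 - (-16 + 3) + 97/(2*(-16 + 3))) = 2*(1/2 - 1*(-13) + (97/2)/(-13)) = 2*(1/2 + 13 + (97/2)*(-1/13)) = 2*(1/2 + 13 - 97/26) = 2*(127/13) = 254/13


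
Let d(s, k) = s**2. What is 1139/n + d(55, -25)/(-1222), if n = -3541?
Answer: -12103383/4327102 ≈ -2.7971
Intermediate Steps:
1139/n + d(55, -25)/(-1222) = 1139/(-3541) + 55**2/(-1222) = 1139*(-1/3541) + 3025*(-1/1222) = -1139/3541 - 3025/1222 = -12103383/4327102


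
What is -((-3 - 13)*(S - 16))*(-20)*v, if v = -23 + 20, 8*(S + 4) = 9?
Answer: -18120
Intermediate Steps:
S = -23/8 (S = -4 + (⅛)*9 = -4 + 9/8 = -23/8 ≈ -2.8750)
v = -3
-((-3 - 13)*(S - 16))*(-20)*v = -((-3 - 13)*(-23/8 - 16))*(-20)*(-3) = --16*(-151/8)*(-20)*(-3) = -302*(-20)*(-3) = -(-6040)*(-3) = -1*18120 = -18120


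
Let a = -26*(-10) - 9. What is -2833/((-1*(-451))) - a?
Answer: -116034/451 ≈ -257.28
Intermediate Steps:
a = 251 (a = 260 - 9 = 251)
-2833/((-1*(-451))) - a = -2833/((-1*(-451))) - 1*251 = -2833/451 - 251 = -116034/451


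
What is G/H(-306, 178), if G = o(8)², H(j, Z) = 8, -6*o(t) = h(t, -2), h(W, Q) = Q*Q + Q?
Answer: 1/72 ≈ 0.013889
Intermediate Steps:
h(W, Q) = Q + Q² (h(W, Q) = Q² + Q = Q + Q²)
o(t) = -⅓ (o(t) = -(-1)*(1 - 2)/3 = -(-1)*(-1)/3 = -⅙*2 = -⅓)
G = ⅑ (G = (-⅓)² = ⅑ ≈ 0.11111)
G/H(-306, 178) = (⅑)/8 = (⅑)*(⅛) = 1/72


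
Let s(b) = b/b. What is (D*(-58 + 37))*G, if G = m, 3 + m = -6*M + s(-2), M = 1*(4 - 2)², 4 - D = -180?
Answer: 100464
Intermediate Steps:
D = 184 (D = 4 - 1*(-180) = 4 + 180 = 184)
s(b) = 1
M = 4 (M = 1*2² = 1*4 = 4)
m = -26 (m = -3 + (-6*4 + 1) = -3 + (-24 + 1) = -3 - 23 = -26)
G = -26
(D*(-58 + 37))*G = (184*(-58 + 37))*(-26) = (184*(-21))*(-26) = -3864*(-26) = 100464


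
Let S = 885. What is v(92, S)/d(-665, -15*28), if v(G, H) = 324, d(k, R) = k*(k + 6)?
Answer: 324/438235 ≈ 0.00073933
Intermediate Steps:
d(k, R) = k*(6 + k)
v(92, S)/d(-665, -15*28) = 324/((-665*(6 - 665))) = 324/((-665*(-659))) = 324/438235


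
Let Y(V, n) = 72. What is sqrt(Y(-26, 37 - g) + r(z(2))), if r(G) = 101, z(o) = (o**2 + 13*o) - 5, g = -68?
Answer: sqrt(173) ≈ 13.153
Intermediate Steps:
z(o) = -5 + o**2 + 13*o
sqrt(Y(-26, 37 - g) + r(z(2))) = sqrt(72 + 101) = sqrt(173)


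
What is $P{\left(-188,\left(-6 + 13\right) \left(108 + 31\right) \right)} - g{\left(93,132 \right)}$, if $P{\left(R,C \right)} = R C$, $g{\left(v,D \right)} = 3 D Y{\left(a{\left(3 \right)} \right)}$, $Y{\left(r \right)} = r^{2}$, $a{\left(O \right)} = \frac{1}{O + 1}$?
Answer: $- \frac{731795}{4} \approx -1.8295 \cdot 10^{5}$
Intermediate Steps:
$a{\left(O \right)} = \frac{1}{1 + O}$
$g{\left(v,D \right)} = \frac{3 D}{16}$ ($g{\left(v,D \right)} = 3 D \left(\frac{1}{1 + 3}\right)^{2} = 3 D \left(\frac{1}{4}\right)^{2} = \frac{3 D}{16}$)
$P{\left(R,C \right)} = C R$
$P{\left(-188,\left(-6 + 13\right) \left(108 + 31\right) \right)} - g{\left(93,132 \right)} = \left(-6 + 13\right) \left(108 + 31\right) \left(-188\right) - \frac{3}{16} \cdot 132 = 7 \cdot 139 \left(-188\right) - \frac{99}{4} = 973 \left(-188\right) - \frac{99}{4} = -182924 - \frac{99}{4} = - \frac{731795}{4}$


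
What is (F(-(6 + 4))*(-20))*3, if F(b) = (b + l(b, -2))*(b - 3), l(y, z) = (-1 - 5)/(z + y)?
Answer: -7410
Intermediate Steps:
l(y, z) = -6/(y + z)
F(b) = (-3 + b)*(b - 6/(-2 + b)) (F(b) = (b - 6/(b - 2))*(b - 3) = (b - 6/(-2 + b))*(-3 + b) = (-3 + b)*(b - 6/(-2 + b)))
(F(-(6 + 4))*(-20))*3 = (((18 + (-(6 + 4))³ - 5*(6 + 4)²)/(-2 - (6 + 4)))*(-20))*3 = (((18 + (-1*10)³ - 5*(-1*10)²)/(-2 - 1*10))*(-20))*3 = (((18 + (-10)³ - 5*(-10)²)/(-2 - 10))*(-20))*3 = (((18 - 1000 - 5*100)/(-12))*(-20))*3 = (-(18 - 1000 - 500)/12*(-20))*3 = (-1/12*(-1482)*(-20))*3 = ((247/2)*(-20))*3 = -2470*3 = -7410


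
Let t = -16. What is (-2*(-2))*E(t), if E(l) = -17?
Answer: -68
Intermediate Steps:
(-2*(-2))*E(t) = -2*(-2)*(-17) = 4*(-17) = -68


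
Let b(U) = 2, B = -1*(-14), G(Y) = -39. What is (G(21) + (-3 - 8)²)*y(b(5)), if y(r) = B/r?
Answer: 574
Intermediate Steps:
B = 14
y(r) = 14/r
(G(21) + (-3 - 8)²)*y(b(5)) = (-39 + (-3 - 8)²)*(14/2) = (-39 + (-11)²)*(14*(½)) = (-39 + 121)*7 = 82*7 = 574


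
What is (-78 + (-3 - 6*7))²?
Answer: 15129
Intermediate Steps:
(-78 + (-3 - 6*7))² = (-78 + (-3 - 42))² = (-78 - 45)² = (-123)² = 15129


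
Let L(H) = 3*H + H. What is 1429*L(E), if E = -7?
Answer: -40012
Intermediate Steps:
L(H) = 4*H
1429*L(E) = 1429*(4*(-7)) = 1429*(-28) = -40012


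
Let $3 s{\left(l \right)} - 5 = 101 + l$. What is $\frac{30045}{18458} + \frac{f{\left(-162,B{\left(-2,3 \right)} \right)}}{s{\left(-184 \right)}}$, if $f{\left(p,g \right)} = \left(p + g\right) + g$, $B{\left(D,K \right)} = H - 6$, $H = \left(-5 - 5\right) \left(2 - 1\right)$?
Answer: $\frac{2181011}{239954} \approx 9.0893$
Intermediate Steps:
$H = -10$ ($H = \left(-10\right) 1 = -10$)
$B{\left(D,K \right)} = -16$ ($B{\left(D,K \right)} = -10 - 6 = -16$)
$s{\left(l \right)} = \frac{106}{3} + \frac{l}{3}$ ($s{\left(l \right)} = \frac{5}{3} + \frac{101 + l}{3} = \frac{5}{3} + \left(\frac{101}{3} + \frac{l}{3}\right) = \frac{106}{3} + \frac{l}{3}$)
$f{\left(p,g \right)} = p + 2 g$ ($f{\left(p,g \right)} = \left(g + p\right) + g = p + 2 g$)
$\frac{30045}{18458} + \frac{f{\left(-162,B{\left(-2,3 \right)} \right)}}{s{\left(-184 \right)}} = \frac{30045}{18458} + \frac{-162 + 2 \left(-16\right)}{\frac{106}{3} + \frac{1}{3} \left(-184\right)} = 30045 \cdot \frac{1}{18458} + \frac{-162 - 32}{\frac{106}{3} - \frac{184}{3}} = \frac{30045}{18458} - \frac{194}{-26} = \frac{30045}{18458} - - \frac{97}{13} = \frac{30045}{18458} + \frac{97}{13} = \frac{2181011}{239954}$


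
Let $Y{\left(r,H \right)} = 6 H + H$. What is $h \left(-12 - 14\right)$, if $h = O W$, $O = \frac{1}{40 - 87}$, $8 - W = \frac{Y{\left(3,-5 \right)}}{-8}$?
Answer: $\frac{377}{188} \approx 2.0053$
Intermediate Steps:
$Y{\left(r,H \right)} = 7 H$
$W = \frac{29}{8}$ ($W = 8 - \frac{7 \left(-5\right)}{-8} = 8 - \left(-35\right) \left(- \frac{1}{8}\right) = 8 - \frac{35}{8} = \frac{29}{8} \approx 3.625$)
$O = - \frac{1}{47}$ ($O = \frac{1}{-47} = - \frac{1}{47} \approx -0.021277$)
$h = - \frac{29}{376}$ ($h = \left(- \frac{1}{47}\right) \frac{29}{8} = - \frac{29}{376} \approx -0.077128$)
$h \left(-12 - 14\right) = - \frac{29 \left(-12 - 14\right)}{376} = \left(- \frac{29}{376}\right) \left(-26\right) = \frac{377}{188}$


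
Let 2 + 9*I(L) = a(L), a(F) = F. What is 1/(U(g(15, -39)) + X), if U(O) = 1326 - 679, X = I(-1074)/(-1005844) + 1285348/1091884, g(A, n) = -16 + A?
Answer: 617774045679/400427114493725 ≈ 0.0015428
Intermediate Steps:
I(L) = -2/9 + L/9
X = 727306939412/617774045679 (X = (-2/9 + (⅑)*(-1074))/(-1005844) + 1285348/1091884 = (-2/9 - 358/3)*(-1/1005844) + 1285348*(1/1091884) = -1076/9*(-1/1005844) + 321337/272971 = 269/2263149 + 321337/272971 = 727306939412/617774045679 ≈ 1.1773)
U(O) = 647
1/(U(g(15, -39)) + X) = 1/(647 + 727306939412/617774045679) = 1/(400427114493725/617774045679) = 617774045679/400427114493725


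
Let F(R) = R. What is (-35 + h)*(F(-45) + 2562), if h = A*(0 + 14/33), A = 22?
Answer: -64603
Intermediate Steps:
h = 28/3 (h = 22*(0 + 14/33) = 22*(14/33) = 28/3 ≈ 9.3333)
(-35 + h)*(F(-45) + 2562) = (-35 + 28/3)*(-45 + 2562) = -77/3*2517 = -64603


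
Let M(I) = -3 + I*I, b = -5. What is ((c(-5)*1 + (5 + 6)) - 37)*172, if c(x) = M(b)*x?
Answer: -23392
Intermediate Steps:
M(I) = -3 + I**2
c(x) = 22*x (c(x) = (-3 + (-5)**2)*x = (-3 + 25)*x = 22*x)
((c(-5)*1 + (5 + 6)) - 37)*172 = (((22*(-5))*1 + (5 + 6)) - 37)*172 = ((-110*1 + 11) - 37)*172 = ((-110 + 11) - 37)*172 = (-99 - 37)*172 = -136*172 = -23392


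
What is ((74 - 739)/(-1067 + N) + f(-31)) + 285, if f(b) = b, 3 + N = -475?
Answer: 78619/309 ≈ 254.43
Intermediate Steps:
N = -478 (N = -3 - 475 = -478)
((74 - 739)/(-1067 + N) + f(-31)) + 285 = ((74 - 739)/(-1067 - 478) - 31) + 285 = (-665/(-1545) - 31) + 285 = (-665*(-1/1545) - 31) + 285 = (133/309 - 31) + 285 = -9446/309 + 285 = 78619/309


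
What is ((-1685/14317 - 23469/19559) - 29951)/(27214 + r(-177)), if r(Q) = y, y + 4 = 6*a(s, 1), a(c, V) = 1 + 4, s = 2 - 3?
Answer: -8387433768641/7627913769720 ≈ -1.0996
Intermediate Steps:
s = -1
a(c, V) = 5
y = 26 (y = -4 + 6*5 = -4 + 30 = 26)
r(Q) = 26
((-1685/14317 - 23469/19559) - 29951)/(27214 + r(-177)) = ((-1685/14317 - 23469/19559) - 29951)/(27214 + 26) = ((-1685*1/14317 - 23469*1/19559) - 29951)/27240 = ((-1685/14317 - 23469/19559) - 29951)*(1/27240) = (-368962588/280026203 - 29951)*(1/27240) = -8387433768641/280026203*1/27240 = -8387433768641/7627913769720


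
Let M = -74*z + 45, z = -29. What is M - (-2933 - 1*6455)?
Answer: 11579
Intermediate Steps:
M = 2191 (M = -74*(-29) + 45 = 2146 + 45 = 2191)
M - (-2933 - 1*6455) = 2191 - (-2933 - 1*6455) = 2191 - (-2933 - 6455) = 2191 - 1*(-9388) = 2191 + 9388 = 11579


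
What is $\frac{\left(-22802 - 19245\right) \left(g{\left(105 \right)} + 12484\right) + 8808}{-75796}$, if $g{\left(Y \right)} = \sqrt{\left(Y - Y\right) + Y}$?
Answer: $\frac{131226485}{18949} + \frac{42047 \sqrt{105}}{75796} \approx 6930.9$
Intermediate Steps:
$g{\left(Y \right)} = \sqrt{Y}$ ($g{\left(Y \right)} = \sqrt{0 + Y} = \sqrt{Y}$)
$\frac{\left(-22802 - 19245\right) \left(g{\left(105 \right)} + 12484\right) + 8808}{-75796} = \frac{\left(-22802 - 19245\right) \left(\sqrt{105} + 12484\right) + 8808}{-75796} = \left(- 42047 \left(12484 + \sqrt{105}\right) + 8808\right) \left(- \frac{1}{75796}\right) = \left(\left(-524914748 - 42047 \sqrt{105}\right) + 8808\right) \left(- \frac{1}{75796}\right) = \left(-524905940 - 42047 \sqrt{105}\right) \left(- \frac{1}{75796}\right) = \frac{131226485}{18949} + \frac{42047 \sqrt{105}}{75796}$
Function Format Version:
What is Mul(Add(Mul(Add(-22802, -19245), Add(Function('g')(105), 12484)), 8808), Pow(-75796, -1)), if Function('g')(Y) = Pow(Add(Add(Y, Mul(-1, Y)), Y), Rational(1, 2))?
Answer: Add(Rational(131226485, 18949), Mul(Rational(42047, 75796), Pow(105, Rational(1, 2)))) ≈ 6930.9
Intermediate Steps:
Function('g')(Y) = Pow(Y, Rational(1, 2)) (Function('g')(Y) = Pow(Add(0, Y), Rational(1, 2)) = Pow(Y, Rational(1, 2)))
Mul(Add(Mul(Add(-22802, -19245), Add(Function('g')(105), 12484)), 8808), Pow(-75796, -1)) = Mul(Add(Mul(Add(-22802, -19245), Add(Pow(105, Rational(1, 2)), 12484)), 8808), Pow(-75796, -1)) = Mul(Add(Mul(-42047, Add(12484, Pow(105, Rational(1, 2)))), 8808), Rational(-1, 75796)) = Mul(Add(Add(-524914748, Mul(-42047, Pow(105, Rational(1, 2)))), 8808), Rational(-1, 75796)) = Mul(Add(-524905940, Mul(-42047, Pow(105, Rational(1, 2)))), Rational(-1, 75796)) = Add(Rational(131226485, 18949), Mul(Rational(42047, 75796), Pow(105, Rational(1, 2))))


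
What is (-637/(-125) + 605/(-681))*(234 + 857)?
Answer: 390765652/85125 ≈ 4590.5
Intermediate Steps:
(-637/(-125) + 605/(-681))*(234 + 857) = (-637*(-1/125) + 605*(-1/681))*1091 = (637/125 - 605/681)*1091 = (358172/85125)*1091 = 390765652/85125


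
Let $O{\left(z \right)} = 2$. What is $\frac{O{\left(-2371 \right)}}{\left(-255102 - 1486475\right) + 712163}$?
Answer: $- \frac{1}{514707} \approx -1.9429 \cdot 10^{-6}$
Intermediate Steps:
$\frac{O{\left(-2371 \right)}}{\left(-255102 - 1486475\right) + 712163} = \frac{2}{\left(-255102 - 1486475\right) + 712163} = \frac{2}{-1741577 + 712163} = \frac{2}{-1029414} = 2 \left(- \frac{1}{1029414}\right) = - \frac{1}{514707}$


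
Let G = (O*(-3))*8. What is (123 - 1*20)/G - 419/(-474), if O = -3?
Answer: 13165/5688 ≈ 2.3145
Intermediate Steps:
G = 72 (G = -3*(-3)*8 = 9*8 = 72)
(123 - 1*20)/G - 419/(-474) = (123 - 1*20)/72 - 419/(-474) = (123 - 20)*(1/72) - 419*(-1/474) = 103*(1/72) + 419/474 = 103/72 + 419/474 = 13165/5688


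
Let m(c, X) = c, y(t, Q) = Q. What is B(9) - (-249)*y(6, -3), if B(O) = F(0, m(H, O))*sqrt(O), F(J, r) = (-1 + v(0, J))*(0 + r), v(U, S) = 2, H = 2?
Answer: -741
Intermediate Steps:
F(J, r) = r (F(J, r) = (-1 + 2)*(0 + r) = 1*r = r)
B(O) = 2*sqrt(O)
B(9) - (-249)*y(6, -3) = 2*sqrt(9) - (-249)*(-3) = 2*3 - 83*9 = 6 - 747 = -741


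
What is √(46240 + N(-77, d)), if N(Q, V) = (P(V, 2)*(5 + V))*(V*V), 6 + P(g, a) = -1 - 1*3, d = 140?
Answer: 48*I*√12315 ≈ 5326.7*I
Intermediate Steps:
P(g, a) = -10 (P(g, a) = -6 + (-1 - 1*3) = -6 + (-1 - 3) = -6 - 4 = -10)
N(Q, V) = V²*(-50 - 10*V) (N(Q, V) = (-10*(5 + V))*(V*V) = (-50 - 10*V)*V² = V²*(-50 - 10*V))
√(46240 + N(-77, d)) = √(46240 + 10*140²*(-5 - 1*140)) = √(46240 + 10*19600*(-5 - 140)) = √(46240 + 10*19600*(-145)) = √(46240 - 28420000) = √(-28373760) = 48*I*√12315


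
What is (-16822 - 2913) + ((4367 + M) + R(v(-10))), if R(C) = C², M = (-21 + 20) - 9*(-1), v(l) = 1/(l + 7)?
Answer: -138239/9 ≈ -15360.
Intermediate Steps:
v(l) = 1/(7 + l)
M = 8 (M = -1 + 9 = 8)
(-16822 - 2913) + ((4367 + M) + R(v(-10))) = (-16822 - 2913) + ((4367 + 8) + (1/(7 - 10))²) = -19735 + (4375 + (1/(-3))²) = -19735 + (4375 + (-⅓)²) = -19735 + (4375 + ⅑) = -19735 + 39376/9 = -138239/9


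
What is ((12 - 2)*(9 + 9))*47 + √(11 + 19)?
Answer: 8460 + √30 ≈ 8465.5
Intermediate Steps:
((12 - 2)*(9 + 9))*47 + √(11 + 19) = (10*18)*47 + √30 = 180*47 + √30 = 8460 + √30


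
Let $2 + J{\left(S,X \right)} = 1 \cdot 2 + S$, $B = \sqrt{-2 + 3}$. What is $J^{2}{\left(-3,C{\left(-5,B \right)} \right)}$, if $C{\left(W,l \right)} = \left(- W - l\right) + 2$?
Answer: $9$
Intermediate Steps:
$B = 1$ ($B = \sqrt{1} = 1$)
$C{\left(W,l \right)} = 2 - W - l$
$J{\left(S,X \right)} = S$ ($J{\left(S,X \right)} = -2 + \left(1 \cdot 2 + S\right) = -2 + \left(2 + S\right) = S$)
$J^{2}{\left(-3,C{\left(-5,B \right)} \right)} = \left(-3\right)^{2} = 9$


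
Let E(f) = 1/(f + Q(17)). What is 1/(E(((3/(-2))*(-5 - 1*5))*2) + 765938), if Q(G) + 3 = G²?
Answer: 316/242036409 ≈ 1.3056e-6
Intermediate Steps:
Q(G) = -3 + G²
E(f) = 1/(286 + f) (E(f) = 1/(f + (-3 + 17²)) = 1/(f + (-3 + 289)) = 1/(f + 286) = 1/(286 + f))
1/(E(((3/(-2))*(-5 - 1*5))*2) + 765938) = 1/(1/(286 + ((3/(-2))*(-5 - 1*5))*2) + 765938) = 1/(1/(286 + ((3*(-½))*(-5 - 5))*2) + 765938) = 1/(1/(286 - 3/2*(-10)*2) + 765938) = 1/(1/(286 + 15*2) + 765938) = 1/(1/(286 + 30) + 765938) = 1/(1/316 + 765938) = 1/(242036409/316) = 316/242036409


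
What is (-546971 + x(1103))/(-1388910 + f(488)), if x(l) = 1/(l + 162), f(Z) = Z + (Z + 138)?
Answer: 345959157/877780970 ≈ 0.39413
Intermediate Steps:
f(Z) = 138 + 2*Z (f(Z) = Z + (138 + Z) = 138 + 2*Z)
x(l) = 1/(162 + l)
(-546971 + x(1103))/(-1388910 + f(488)) = (-546971 + 1/(162 + 1103))/(-1388910 + (138 + 2*488)) = (-546971 + 1/1265)/(-1388910 + (138 + 976)) = (-546971 + 1/1265)/(-1388910 + 1114) = -691918314/1265/(-1387796) = -691918314/1265*(-1/1387796) = 345959157/877780970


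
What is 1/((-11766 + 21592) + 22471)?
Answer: 1/32297 ≈ 3.0963e-5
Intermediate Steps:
1/((-11766 + 21592) + 22471) = 1/(9826 + 22471) = 1/32297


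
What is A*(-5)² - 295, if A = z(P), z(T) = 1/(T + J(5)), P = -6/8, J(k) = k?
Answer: -4915/17 ≈ -289.12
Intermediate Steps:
P = -¾ (P = -6*⅛ = -¾ ≈ -0.75000)
z(T) = 1/(5 + T) (z(T) = 1/(T + 5) = 1/(5 + T))
A = 4/17 (A = 1/(5 - ¾) = 1/(17/4) = 4/17 ≈ 0.23529)
A*(-5)² - 295 = (4/17)*(-5)² - 295 = (4/17)*25 - 295 = 100/17 - 295 = -4915/17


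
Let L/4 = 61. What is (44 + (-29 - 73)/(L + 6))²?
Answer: 29691601/15625 ≈ 1900.3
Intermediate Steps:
L = 244 (L = 4*61 = 244)
(44 + (-29 - 73)/(L + 6))² = (44 + (-29 - 73)/(244 + 6))² = (44 - 102/250)² = (44 - 102*1/250)² = (44 - 51/125)² = (5449/125)² = 29691601/15625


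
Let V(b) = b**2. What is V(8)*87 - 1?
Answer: 5567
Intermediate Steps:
V(8)*87 - 1 = 8**2*87 - 1 = 64*87 - 1 = 5568 - 1 = 5567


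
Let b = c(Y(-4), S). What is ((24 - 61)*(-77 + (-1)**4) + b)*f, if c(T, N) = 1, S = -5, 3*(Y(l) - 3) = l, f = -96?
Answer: -270048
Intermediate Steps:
Y(l) = 3 + l/3
b = 1
((24 - 61)*(-77 + (-1)**4) + b)*f = ((24 - 61)*(-77 + (-1)**4) + 1)*(-96) = (-37*(-77 + 1) + 1)*(-96) = (-37*(-76) + 1)*(-96) = (2812 + 1)*(-96) = 2813*(-96) = -270048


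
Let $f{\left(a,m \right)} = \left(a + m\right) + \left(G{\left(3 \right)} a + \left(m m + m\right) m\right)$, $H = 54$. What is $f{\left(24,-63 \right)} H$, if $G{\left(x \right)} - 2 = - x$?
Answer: $-13291614$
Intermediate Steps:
$G{\left(x \right)} = 2 - x$
$f{\left(a,m \right)} = m + m \left(m + m^{2}\right)$ ($f{\left(a,m \right)} = \left(a + m\right) + \left(\left(2 - 3\right) a + \left(m m + m\right) m\right) = \left(a + m\right) + \left(\left(2 - 3\right) a + \left(m^{2} + m\right) m\right) = \left(a + m\right) - \left(a - \left(m + m^{2}\right) m\right) = \left(a + m\right) - \left(a - m \left(m + m^{2}\right)\right) = m + m \left(m + m^{2}\right)$)
$f{\left(24,-63 \right)} H = - 63 \left(1 - 63 + \left(-63\right)^{2}\right) 54 = - 63 \left(1 - 63 + 3969\right) 54 = \left(-63\right) 3907 \cdot 54 = \left(-246141\right) 54 = -13291614$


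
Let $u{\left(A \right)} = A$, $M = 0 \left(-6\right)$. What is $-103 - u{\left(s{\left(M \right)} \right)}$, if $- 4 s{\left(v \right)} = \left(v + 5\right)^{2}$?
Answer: $- \frac{387}{4} \approx -96.75$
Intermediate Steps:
$M = 0$
$s{\left(v \right)} = - \frac{\left(5 + v\right)^{2}}{4}$ ($s{\left(v \right)} = - \frac{\left(v + 5\right)^{2}}{4} = - \frac{\left(5 + v\right)^{2}}{4}$)
$-103 - u{\left(s{\left(M \right)} \right)} = -103 - - \frac{\left(5 + 0\right)^{2}}{4} = -103 - - \frac{5^{2}}{4} = -103 - \left(- \frac{1}{4}\right) 25 = -103 - - \frac{25}{4} = -103 + \frac{25}{4} = - \frac{387}{4}$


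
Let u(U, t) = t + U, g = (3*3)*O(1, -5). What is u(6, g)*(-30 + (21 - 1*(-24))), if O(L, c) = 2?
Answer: 360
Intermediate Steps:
g = 18 (g = (3*3)*2 = 9*2 = 18)
u(U, t) = U + t
u(6, g)*(-30 + (21 - 1*(-24))) = (6 + 18)*(-30 + (21 - 1*(-24))) = 24*(-30 + (21 + 24)) = 24*(-30 + 45) = 24*15 = 360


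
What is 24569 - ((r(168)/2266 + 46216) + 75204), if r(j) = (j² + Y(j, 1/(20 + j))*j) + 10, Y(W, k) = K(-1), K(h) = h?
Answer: -109746216/1133 ≈ -96863.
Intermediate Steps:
Y(W, k) = -1
r(j) = 10 + j² - j (r(j) = (j² - j) + 10 = 10 + j² - j)
24569 - ((r(168)/2266 + 46216) + 75204) = 24569 - (((10 + 168² - 1*168)/2266 + 46216) + 75204) = 24569 - (((10 + 28224 - 168)*(1/2266) + 46216) + 75204) = 24569 - ((28066*(1/2266) + 46216) + 75204) = 24569 - ((14033/1133 + 46216) + 75204) = 24569 - (52376761/1133 + 75204) = 24569 - 1*137582893/1133 = 24569 - 137582893/1133 = -109746216/1133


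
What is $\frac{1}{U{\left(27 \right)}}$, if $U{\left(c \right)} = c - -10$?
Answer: $\frac{1}{37} \approx 0.027027$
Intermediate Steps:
$U{\left(c \right)} = 10 + c$ ($U{\left(c \right)} = c + 10 = 10 + c$)
$\frac{1}{U{\left(27 \right)}} = \frac{1}{10 + 27} = \frac{1}{37}$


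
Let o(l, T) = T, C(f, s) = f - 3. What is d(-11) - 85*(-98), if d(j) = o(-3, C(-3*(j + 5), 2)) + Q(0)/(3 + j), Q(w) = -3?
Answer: 66763/8 ≈ 8345.4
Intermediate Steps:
C(f, s) = -3 + f
d(j) = -18 - 3*j - 3/(3 + j) (d(j) = (-3 - 3*(j + 5)) - 3/(3 + j) = (-3 - 3*(5 + j)) - 3/(3 + j) = (-3 + (-15 - 3*j)) - 3/(3 + j) = (-18 - 3*j) - 3/(3 + j) = -18 - 3*j - 3/(3 + j))
d(-11) - 85*(-98) = 3*(-19 - 1*(-11)**2 - 9*(-11))/(3 - 11) - 85*(-98) = 3*(-19 - 1*121 + 99)/(-8) + 8330 = 3*(-1/8)*(-19 - 121 + 99) + 8330 = 3*(-1/8)*(-41) + 8330 = 123/8 + 8330 = 66763/8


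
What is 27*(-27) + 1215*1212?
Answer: 1471851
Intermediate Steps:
27*(-27) + 1215*1212 = -729 + 1472580 = 1471851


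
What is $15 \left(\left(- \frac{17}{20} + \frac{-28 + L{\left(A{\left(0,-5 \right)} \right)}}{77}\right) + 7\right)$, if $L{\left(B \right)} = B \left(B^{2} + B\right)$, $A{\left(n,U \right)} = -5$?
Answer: $\frac{20733}{308} \approx 67.315$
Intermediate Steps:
$L{\left(B \right)} = B \left(B + B^{2}\right)$
$15 \left(\left(- \frac{17}{20} + \frac{-28 + L{\left(A{\left(0,-5 \right)} \right)}}{77}\right) + 7\right) = 15 \left(\left(- \frac{17}{20} + \frac{-28 + \left(-5\right)^{2} \left(1 - 5\right)}{77}\right) + 7\right) = 15 \left(\left(\left(-17\right) \frac{1}{20} + \left(-28 + 25 \left(-4\right)\right) \frac{1}{77}\right) + 7\right) = 15 \left(\left(- \frac{17}{20} + \left(-28 - 100\right) \frac{1}{77}\right) + 7\right) = 15 \left(\left(- \frac{17}{20} - \frac{128}{77}\right) + 7\right) = 15 \left(- \frac{3869}{1540} + 7\right) = 15 \cdot \frac{6911}{1540} = \frac{20733}{308}$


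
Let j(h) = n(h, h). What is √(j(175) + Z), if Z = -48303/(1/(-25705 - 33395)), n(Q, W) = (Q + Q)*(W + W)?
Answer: 10*√28548298 ≈ 53431.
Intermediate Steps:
n(Q, W) = 4*Q*W (n(Q, W) = (2*Q)*(2*W) = 4*Q*W)
j(h) = 4*h² (j(h) = 4*h*h = 4*h²)
Z = 2854707300 (Z = -48303/(1/(-59100)) = -48303/(-1/59100) = -48303*(-59100) = 2854707300)
√(j(175) + Z) = √(4*175² + 2854707300) = √(4*30625 + 2854707300) = √(122500 + 2854707300) = √2854829800 = 10*√28548298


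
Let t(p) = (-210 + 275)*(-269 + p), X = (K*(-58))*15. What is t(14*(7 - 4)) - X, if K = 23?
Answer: 5255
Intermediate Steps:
X = -20010 (X = (23*(-58))*15 = -1334*15 = -20010)
t(p) = -17485 + 65*p (t(p) = 65*(-269 + p) = -17485 + 65*p)
t(14*(7 - 4)) - X = (-17485 + 65*(14*(7 - 4))) - 1*(-20010) = (-17485 + 65*(14*3)) + 20010 = (-17485 + 65*42) + 20010 = (-17485 + 2730) + 20010 = -14755 + 20010 = 5255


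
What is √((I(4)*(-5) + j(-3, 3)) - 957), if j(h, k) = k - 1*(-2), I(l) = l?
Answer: 18*I*√3 ≈ 31.177*I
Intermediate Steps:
j(h, k) = 2 + k (j(h, k) = k + 2 = 2 + k)
√((I(4)*(-5) + j(-3, 3)) - 957) = √((4*(-5) + (2 + 3)) - 957) = √((-20 + 5) - 957) = √(-15 - 957) = √(-972) = 18*I*√3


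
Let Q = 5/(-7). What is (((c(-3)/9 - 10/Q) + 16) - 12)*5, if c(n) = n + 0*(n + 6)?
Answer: 265/3 ≈ 88.333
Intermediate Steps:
Q = -5/7 (Q = 5*(-⅐) = -5/7 ≈ -0.71429)
c(n) = n (c(n) = n + 0*(6 + n) = n + 0 = n)
(((c(-3)/9 - 10/Q) + 16) - 12)*5 = (((-3/9 - 10/(-5/7)) + 16) - 12)*5 = (((-3*⅑ - 10*(-7/5)) + 16) - 12)*5 = (((-⅓ + 14) + 16) - 12)*5 = ((41/3 + 16) - 12)*5 = (89/3 - 12)*5 = (53/3)*5 = 265/3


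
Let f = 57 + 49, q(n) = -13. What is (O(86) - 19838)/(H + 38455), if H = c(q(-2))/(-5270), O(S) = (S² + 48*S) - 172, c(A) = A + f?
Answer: -1442620/6537347 ≈ -0.22067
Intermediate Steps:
f = 106
c(A) = 106 + A (c(A) = A + 106 = 106 + A)
O(S) = -172 + S² + 48*S
H = -3/170 (H = (106 - 13)/(-5270) = 93*(-1/5270) = -3/170 ≈ -0.017647)
(O(86) - 19838)/(H + 38455) = ((-172 + 86² + 48*86) - 19838)/(-3/170 + 38455) = ((-172 + 7396 + 4128) - 19838)/(6537347/170) = (11352 - 19838)*(170/6537347) = -8486*170/6537347 = -1442620/6537347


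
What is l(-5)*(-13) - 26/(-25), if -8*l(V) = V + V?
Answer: -1521/100 ≈ -15.210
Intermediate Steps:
l(V) = -V/4 (l(V) = -(V + V)/8 = -V/4)
l(-5)*(-13) - 26/(-25) = -¼*(-5)*(-13) - 26/(-25) = (5/4)*(-13) - 26*(-1/25) = -65/4 + 26/25 = -1521/100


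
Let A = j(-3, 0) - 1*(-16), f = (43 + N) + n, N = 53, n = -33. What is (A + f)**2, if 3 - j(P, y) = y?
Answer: 6724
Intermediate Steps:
j(P, y) = 3 - y
f = 63 (f = (43 + 53) - 33 = 96 - 33 = 63)
A = 19 (A = (3 - 1*0) - 1*(-16) = (3 + 0) + 16 = 3 + 16 = 19)
(A + f)**2 = (19 + 63)**2 = 82**2 = 6724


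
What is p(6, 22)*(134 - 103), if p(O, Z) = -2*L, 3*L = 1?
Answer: -62/3 ≈ -20.667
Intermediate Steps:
L = ⅓ (L = (⅓)*1 = ⅓ ≈ 0.33333)
p(O, Z) = -⅔ (p(O, Z) = -2*⅓ = -⅔)
p(6, 22)*(134 - 103) = -2*(134 - 103)/3 = -⅔*31 = -62/3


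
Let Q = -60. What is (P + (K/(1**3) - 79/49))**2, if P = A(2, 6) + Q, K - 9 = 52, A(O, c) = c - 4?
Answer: 4624/2401 ≈ 1.9259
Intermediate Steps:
A(O, c) = -4 + c
K = 61 (K = 9 + 52 = 61)
P = -58 (P = (-4 + 6) - 60 = 2 - 60 = -58)
(P + (K/(1**3) - 79/49))**2 = (-58 + (61/(1**3) - 79/49))**2 = (-58 + (61/1 - 79*1/49))**2 = (-58 + (61*1 - 79/49))**2 = (-58 + (61 - 79/49))**2 = (-58 + 2910/49)**2 = (68/49)**2 = 4624/2401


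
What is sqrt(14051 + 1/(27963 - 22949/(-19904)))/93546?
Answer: sqrt(4353026385951882374955)/52067563374546 ≈ 0.0012672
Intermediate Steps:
sqrt(14051 + 1/(27963 - 22949/(-19904)))/93546 = sqrt(14051 + 1/(27963 - 22949*(-1/19904)))*(1/93546) = sqrt(14051 + 1/(27963 + 22949/19904))*(1/93546) = sqrt(14051 + 1/(556598501/19904))*(1/93546) = sqrt(14051 + 19904/556598501)*(1/93546) = sqrt(7820765557455/556598501)*(1/93546) = (sqrt(4353026385951882374955)/556598501)*(1/93546) = sqrt(4353026385951882374955)/52067563374546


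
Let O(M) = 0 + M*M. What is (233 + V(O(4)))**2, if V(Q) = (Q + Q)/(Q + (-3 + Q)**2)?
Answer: 1860800769/34225 ≈ 54370.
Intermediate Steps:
O(M) = M**2 (O(M) = 0 + M**2 = M**2)
V(Q) = 2*Q/(Q + (-3 + Q)**2) (V(Q) = (2*Q)/(Q + (-3 + Q)**2) = 2*Q/(Q + (-3 + Q)**2))
(233 + V(O(4)))**2 = (233 + 2*4**2/(4**2 + (-3 + 4**2)**2))**2 = (233 + 2*16/(16 + (-3 + 16)**2))**2 = (233 + 2*16/(16 + 13**2))**2 = (233 + 2*16/(16 + 169))**2 = (233 + 2*16/185)**2 = (233 + 2*16*(1/185))**2 = (233 + 32/185)**2 = (43137/185)**2 = 1860800769/34225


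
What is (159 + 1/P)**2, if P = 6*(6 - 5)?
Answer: 912025/36 ≈ 25334.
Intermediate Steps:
P = 6 (P = 6*1 = 6)
(159 + 1/P)**2 = (159 + 1/6)**2 = (955/6)**2 = 912025/36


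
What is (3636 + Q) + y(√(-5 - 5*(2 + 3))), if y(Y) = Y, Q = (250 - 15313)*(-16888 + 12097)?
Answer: 72170469 + I*√30 ≈ 7.217e+7 + 5.4772*I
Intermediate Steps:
Q = 72166833 (Q = -15063*(-4791) = 72166833)
(3636 + Q) + y(√(-5 - 5*(2 + 3))) = (3636 + 72166833) + √(-5 - 5*(2 + 3)) = 72170469 + √(-5 - 5*5) = 72170469 + √(-5 - 25) = 72170469 + √(-30) = 72170469 + I*√30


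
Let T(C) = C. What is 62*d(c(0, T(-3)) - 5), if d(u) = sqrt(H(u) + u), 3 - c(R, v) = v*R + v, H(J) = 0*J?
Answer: 62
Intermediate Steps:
H(J) = 0
c(R, v) = 3 - v - R*v (c(R, v) = 3 - (v*R + v) = 3 - (R*v + v) = 3 - (v + R*v) = 3 + (-v - R*v) = 3 - v - R*v)
d(u) = sqrt(u) (d(u) = sqrt(0 + u) = sqrt(u))
62*d(c(0, T(-3)) - 5) = 62*sqrt((3 - 1*(-3) - 1*0*(-3)) - 5) = 62*sqrt((3 + 3 + 0) - 5) = 62*sqrt(6 - 5) = 62*sqrt(1) = 62*1 = 62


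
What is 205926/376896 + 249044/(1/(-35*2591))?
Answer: -1418671415639919/62816 ≈ -2.2585e+10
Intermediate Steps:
205926/376896 + 249044/(1/(-35*2591)) = 205926*(1/376896) + 249044/(1/(-90685)) = 34321/62816 + 249044/(-1/90685) = 34321/62816 + 249044*(-90685) = 34321/62816 - 22584555140 = -1418671415639919/62816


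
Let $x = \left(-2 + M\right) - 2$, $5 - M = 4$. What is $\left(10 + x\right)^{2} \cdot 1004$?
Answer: $49196$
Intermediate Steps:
$M = 1$ ($M = 5 - 4 = 1$)
$x = -3$ ($x = \left(-2 + 1\right) - 2 = -1 - 2 = -3$)
$\left(10 + x\right)^{2} \cdot 1004 = \left(10 - 3\right)^{2} \cdot 1004 = 7^{2} \cdot 1004 = 49 \cdot 1004 = 49196$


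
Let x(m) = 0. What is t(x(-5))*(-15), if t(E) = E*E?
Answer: 0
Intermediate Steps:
t(E) = E²
t(x(-5))*(-15) = 0²*(-15) = 0*(-15) = 0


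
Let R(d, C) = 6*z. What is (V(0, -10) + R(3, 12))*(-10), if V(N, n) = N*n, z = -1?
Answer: 60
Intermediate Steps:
R(d, C) = -6 (R(d, C) = 6*(-1) = -6)
(V(0, -10) + R(3, 12))*(-10) = (0*(-10) - 6)*(-10) = (0 - 6)*(-10) = -6*(-10) = 60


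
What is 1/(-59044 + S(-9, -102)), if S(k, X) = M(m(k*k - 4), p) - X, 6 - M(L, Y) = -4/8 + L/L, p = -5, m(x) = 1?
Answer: -2/117873 ≈ -1.6967e-5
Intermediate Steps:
M(L, Y) = 11/2 (M(L, Y) = 6 - (-4/8 + L/L) = 6 - (-4*1/8 + 1) = 6 - (-1/2 + 1) = 6 - 1*1/2 = 6 - 1/2 = 11/2)
S(k, X) = 11/2 - X
1/(-59044 + S(-9, -102)) = 1/(-59044 + (11/2 - 1*(-102))) = 1/(-59044 + (11/2 + 102)) = 1/(-59044 + 215/2) = 1/(-117873/2) = -2/117873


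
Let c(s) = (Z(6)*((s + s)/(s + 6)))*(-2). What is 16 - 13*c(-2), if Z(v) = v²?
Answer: -920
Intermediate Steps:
c(s) = -144*s/(6 + s) (c(s) = (6²*((s + s)/(s + 6)))*(-2) = (36*((2*s)/(6 + s)))*(-2) = (36*(2*s/(6 + s)))*(-2) = (72*s/(6 + s))*(-2) = -144*s/(6 + s))
16 - 13*c(-2) = 16 - (-1872)*(-2)/(6 - 2) = 16 - (-1872)*(-2)/4 = 16 - 13*72 = 16 - 936 = -920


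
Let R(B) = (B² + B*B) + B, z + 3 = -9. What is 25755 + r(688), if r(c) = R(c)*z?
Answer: -11342757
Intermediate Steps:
z = -12 (z = -3 - 9 = -12)
R(B) = B + 2*B² (R(B) = (B² + B²) + B = 2*B² + B = B + 2*B²)
r(c) = -12*c*(1 + 2*c) (r(c) = (c*(1 + 2*c))*(-12) = -12*c*(1 + 2*c))
25755 + r(688) = 25755 - 12*688*(1 + 2*688) = 25755 - 12*688*(1 + 1376) = 25755 - 12*688*1377 = 25755 - 11368512 = -11342757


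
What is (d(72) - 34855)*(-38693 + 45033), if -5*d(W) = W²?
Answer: -227554012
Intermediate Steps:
d(W) = -W²/5
(d(72) - 34855)*(-38693 + 45033) = (-⅕*72² - 34855)*(-38693 + 45033) = (-⅕*5184 - 34855)*6340 = (-5184/5 - 34855)*6340 = -179459/5*6340 = -227554012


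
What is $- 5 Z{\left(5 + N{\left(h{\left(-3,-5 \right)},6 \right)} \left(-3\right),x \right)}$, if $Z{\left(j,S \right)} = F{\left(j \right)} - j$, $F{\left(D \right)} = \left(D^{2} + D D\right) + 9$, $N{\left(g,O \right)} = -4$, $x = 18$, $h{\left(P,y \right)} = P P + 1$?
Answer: $-2850$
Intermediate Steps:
$h{\left(P,y \right)} = 1 + P^{2}$ ($h{\left(P,y \right)} = P^{2} + 1 = 1 + P^{2}$)
$F{\left(D \right)} = 9 + 2 D^{2}$ ($F{\left(D \right)} = \left(D^{2} + D^{2}\right) + 9 = 2 D^{2} + 9 = 9 + 2 D^{2}$)
$Z{\left(j,S \right)} = 9 - j + 2 j^{2}$ ($Z{\left(j,S \right)} = \left(9 + 2 j^{2}\right) - j = 9 - j + 2 j^{2}$)
$- 5 Z{\left(5 + N{\left(h{\left(-3,-5 \right)},6 \right)} \left(-3\right),x \right)} = - 5 \left(9 - \left(5 - -12\right) + 2 \left(5 - -12\right)^{2}\right) = - 5 \left(9 - \left(5 + 12\right) + 2 \left(5 + 12\right)^{2}\right) = - 5 \left(9 - 17 + 2 \cdot 17^{2}\right) = - 5 \left(9 - 17 + 2 \cdot 289\right) = - 5 \left(9 - 17 + 578\right) = \left(-5\right) 570 = -2850$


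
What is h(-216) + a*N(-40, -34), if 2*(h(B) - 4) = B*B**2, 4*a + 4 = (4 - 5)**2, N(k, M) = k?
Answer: -5038814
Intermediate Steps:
a = -3/4 (a = -1 + (4 - 5)**2/4 = -1 + (1/4)*(-1)**2 = -1 + (1/4)*1 = -1 + 1/4 = -3/4 ≈ -0.75000)
h(B) = 4 + B**3/2 (h(B) = 4 + (B*B**2)/2 = 4 + B**3/2)
h(-216) + a*N(-40, -34) = (4 + (1/2)*(-216)**3) - 3/4*(-40) = (4 + (1/2)*(-10077696)) + 30 = (4 - 5038848) + 30 = -5038844 + 30 = -5038814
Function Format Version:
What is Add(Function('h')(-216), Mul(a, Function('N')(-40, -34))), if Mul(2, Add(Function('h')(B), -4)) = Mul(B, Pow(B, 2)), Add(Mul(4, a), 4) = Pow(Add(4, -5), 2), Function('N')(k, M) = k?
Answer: -5038814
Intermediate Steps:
a = Rational(-3, 4) (a = Add(-1, Mul(Rational(1, 4), Pow(Add(4, -5), 2))) = Add(-1, Mul(Rational(1, 4), Pow(-1, 2))) = Add(-1, Mul(Rational(1, 4), 1)) = Add(-1, Rational(1, 4)) = Rational(-3, 4) ≈ -0.75000)
Function('h')(B) = Add(4, Mul(Rational(1, 2), Pow(B, 3))) (Function('h')(B) = Add(4, Mul(Rational(1, 2), Mul(B, Pow(B, 2)))) = Add(4, Mul(Rational(1, 2), Pow(B, 3))))
Add(Function('h')(-216), Mul(a, Function('N')(-40, -34))) = Add(Add(4, Mul(Rational(1, 2), Pow(-216, 3))), Mul(Rational(-3, 4), -40)) = Add(Add(4, Mul(Rational(1, 2), -10077696)), 30) = Add(Add(4, -5038848), 30) = Add(-5038844, 30) = -5038814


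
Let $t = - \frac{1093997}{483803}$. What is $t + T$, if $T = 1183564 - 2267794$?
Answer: $- \frac{524554820687}{483803} \approx -1.0842 \cdot 10^{6}$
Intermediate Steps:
$T = -1084230$ ($T = 1183564 - 2267794 = -1084230$)
$t = - \frac{1093997}{483803}$ ($t = \left(-1093997\right) \frac{1}{483803} = - \frac{1093997}{483803} \approx -2.2612$)
$t + T = - \frac{1093997}{483803} - 1084230 = - \frac{524554820687}{483803}$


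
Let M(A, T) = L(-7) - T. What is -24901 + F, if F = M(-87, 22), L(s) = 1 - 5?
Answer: -24927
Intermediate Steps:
L(s) = -4
M(A, T) = -4 - T
F = -26 (F = -4 - 1*22 = -4 - 22 = -26)
-24901 + F = -24901 - 26 = -24927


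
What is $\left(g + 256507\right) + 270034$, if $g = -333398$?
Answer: $193143$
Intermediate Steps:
$\left(g + 256507\right) + 270034 = \left(-333398 + 256507\right) + 270034 = -76891 + 270034 = 193143$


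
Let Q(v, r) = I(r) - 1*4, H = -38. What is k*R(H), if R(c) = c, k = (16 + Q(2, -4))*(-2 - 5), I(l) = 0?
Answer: 3192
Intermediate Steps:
Q(v, r) = -4 (Q(v, r) = 0 - 1*4 = 0 - 4 = -4)
k = -84 (k = (16 - 4)*(-2 - 5) = 12*(-7) = -84)
k*R(H) = -84*(-38) = 3192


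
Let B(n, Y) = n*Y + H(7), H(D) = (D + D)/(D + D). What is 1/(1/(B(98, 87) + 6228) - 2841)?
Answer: -14755/41918954 ≈ -0.00035199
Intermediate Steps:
H(D) = 1 (H(D) = (2*D)/((2*D)) = (2*D)*(1/(2*D)) = 1)
B(n, Y) = 1 + Y*n (B(n, Y) = n*Y + 1 = Y*n + 1 = 1 + Y*n)
1/(1/(B(98, 87) + 6228) - 2841) = 1/(1/((1 + 87*98) + 6228) - 2841) = 1/(1/((1 + 8526) + 6228) - 2841) = 1/(1/(8527 + 6228) - 2841) = 1/(1/14755 - 2841) = 1/(-41918954/14755) = -14755/41918954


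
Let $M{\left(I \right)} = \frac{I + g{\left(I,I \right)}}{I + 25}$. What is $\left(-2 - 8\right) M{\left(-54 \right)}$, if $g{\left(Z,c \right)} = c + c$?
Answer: $- \frac{1620}{29} \approx -55.862$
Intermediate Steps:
$g{\left(Z,c \right)} = 2 c$
$M{\left(I \right)} = \frac{3 I}{25 + I}$ ($M{\left(I \right)} = \frac{I + 2 I}{I + 25} = \frac{3 I}{25 + I}$)
$\left(-2 - 8\right) M{\left(-54 \right)} = \left(-2 - 8\right) 3 \left(-54\right) \frac{1}{25 - 54} = - 10 \cdot 3 \left(-54\right) \frac{1}{-29} = - 10 \cdot 3 \left(-54\right) \left(- \frac{1}{29}\right) = \left(-10\right) \frac{162}{29} = - \frac{1620}{29}$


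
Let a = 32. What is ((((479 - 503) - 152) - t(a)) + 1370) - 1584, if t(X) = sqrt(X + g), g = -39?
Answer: -390 - I*sqrt(7) ≈ -390.0 - 2.6458*I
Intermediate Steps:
t(X) = sqrt(-39 + X) (t(X) = sqrt(X - 39) = sqrt(-39 + X))
((((479 - 503) - 152) - t(a)) + 1370) - 1584 = ((((479 - 503) - 152) - sqrt(-39 + 32)) + 1370) - 1584 = (((-24 - 152) - sqrt(-7)) + 1370) - 1584 = ((-176 - I*sqrt(7)) + 1370) - 1584 = (1194 - I*sqrt(7)) - 1584 = -390 - I*sqrt(7)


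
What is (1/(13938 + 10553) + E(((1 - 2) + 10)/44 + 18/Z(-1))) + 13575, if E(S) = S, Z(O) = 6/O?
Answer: 14625461951/1077604 ≈ 13572.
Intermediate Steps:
(1/(13938 + 10553) + E(((1 - 2) + 10)/44 + 18/Z(-1))) + 13575 = (1/(13938 + 10553) + (((1 - 2) + 10)/44 + 18/((6/(-1))))) + 13575 = (1/24491 + ((-1 + 10)*(1/44) + 18/((6*(-1))))) + 13575 = (1/24491 + (9*(1/44) + 18/(-6))) + 13575 = (1/24491 + (9/44 + 18*(-1/6))) + 13575 = (1/24491 + (9/44 - 3)) + 13575 = (1/24491 - 123/44) + 13575 = -3012349/1077604 + 13575 = 14625461951/1077604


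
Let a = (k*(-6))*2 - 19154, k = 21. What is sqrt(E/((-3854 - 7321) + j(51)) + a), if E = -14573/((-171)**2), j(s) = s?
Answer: I*sqrt(1950507867666279)/317034 ≈ 139.31*I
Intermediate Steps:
a = -19406 (a = (21*(-6))*2 - 19154 = -126*2 - 19154 = -252 - 19154 = -19406)
E = -767/1539 (E = -14573/29241 = -14573*1/29241 = -767/1539 ≈ -0.49838)
sqrt(E/((-3854 - 7321) + j(51)) + a) = sqrt(-767/(1539*((-3854 - 7321) + 51)) - 19406) = sqrt(-767/(1539*(-11175 + 51)) - 19406) = sqrt(-767/1539/(-11124) - 19406) = sqrt(-767/1539*(-1/11124) - 19406) = sqrt(767/17119836 - 19406) = sqrt(-332227536649/17119836) = I*sqrt(1950507867666279)/317034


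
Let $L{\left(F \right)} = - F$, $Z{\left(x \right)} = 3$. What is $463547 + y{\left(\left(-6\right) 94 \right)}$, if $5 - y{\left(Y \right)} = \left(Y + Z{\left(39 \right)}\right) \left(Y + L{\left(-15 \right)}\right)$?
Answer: $155563$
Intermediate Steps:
$y{\left(Y \right)} = 5 - \left(3 + Y\right) \left(15 + Y\right)$ ($y{\left(Y \right)} = 5 - \left(Y + 3\right) \left(Y - -15\right) = 5 - \left(3 + Y\right) \left(Y + 15\right) = 5 - \left(3 + Y\right) \left(15 + Y\right)$)
$463547 + y{\left(\left(-6\right) 94 \right)} = 463547 - \left(40 + \left(\left(-6\right) 94\right)^{2} + 18 \left(-6\right) 94\right) = 463547 - 307984 = 155563$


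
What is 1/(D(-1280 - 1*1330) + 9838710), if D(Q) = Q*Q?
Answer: 1/16650810 ≈ 6.0057e-8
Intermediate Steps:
D(Q) = Q²
1/(D(-1280 - 1*1330) + 9838710) = 1/((-1280 - 1*1330)² + 9838710) = 1/((-1280 - 1330)² + 9838710) = 1/((-2610)² + 9838710) = 1/(6812100 + 9838710) = 1/16650810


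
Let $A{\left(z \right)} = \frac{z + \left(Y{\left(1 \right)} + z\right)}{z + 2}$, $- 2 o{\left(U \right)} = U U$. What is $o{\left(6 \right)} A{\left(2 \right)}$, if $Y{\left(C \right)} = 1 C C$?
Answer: $- \frac{45}{2} \approx -22.5$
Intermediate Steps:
$Y{\left(C \right)} = C^{2}$ ($Y{\left(C \right)} = C C = C^{2}$)
$o{\left(U \right)} = - \frac{U^{2}}{2}$ ($o{\left(U \right)} = - \frac{U U}{2} = - \frac{U^{2}}{2}$)
$A{\left(z \right)} = \frac{1 + 2 z}{2 + z}$ ($A{\left(z \right)} = \frac{z + \left(1^{2} + z\right)}{z + 2} = \frac{z + \left(1 + z\right)}{2 + z} = \frac{1 + 2 z}{2 + z}$)
$o{\left(6 \right)} A{\left(2 \right)} = - \frac{6^{2}}{2} \frac{1 + 2 \cdot 2}{2 + 2} = \left(- \frac{1}{2}\right) 36 \frac{1 + 4}{4} = - 18 \cdot \frac{1}{4} \cdot 5 = \left(-18\right) \frac{5}{4} = - \frac{45}{2}$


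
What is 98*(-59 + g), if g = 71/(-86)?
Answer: -252105/43 ≈ -5862.9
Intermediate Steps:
g = -71/86 (g = 71*(-1/86) = -71/86 ≈ -0.82558)
98*(-59 + g) = 98*(-59 - 71/86) = 98*(-5145/86) = -252105/43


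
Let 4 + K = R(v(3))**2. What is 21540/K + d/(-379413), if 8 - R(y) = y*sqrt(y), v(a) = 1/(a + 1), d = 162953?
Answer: 522438540791/1408760469 ≈ 370.85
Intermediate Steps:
v(a) = 1/(1 + a)
R(y) = 8 - y**(3/2) (R(y) = 8 - y*sqrt(y) = 8 - y**(3/2))
K = 3713/64 (K = -4 + (8 - (1/(1 + 3))**(3/2))**2 = -4 + (8 - (1/4)**(3/2))**2 = -4 + (8 - 1*1/8)**2 = -4 + (8 - 1/8)**2 = -4 + (63/8)**2 = -4 + 3969/64 = 3713/64 ≈ 58.016)
21540/K + d/(-379413) = 21540/(3713/64) + 162953/(-379413) = 21540*(64/3713) + 162953*(-1/379413) = 1378560/3713 - 162953/379413 = 522438540791/1408760469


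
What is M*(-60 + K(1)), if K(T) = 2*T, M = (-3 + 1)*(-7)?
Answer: -812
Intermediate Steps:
M = 14 (M = -2*(-7) = 14)
M*(-60 + K(1)) = 14*(-60 + 2*1) = 14*(-60 + 2) = 14*(-58) = -812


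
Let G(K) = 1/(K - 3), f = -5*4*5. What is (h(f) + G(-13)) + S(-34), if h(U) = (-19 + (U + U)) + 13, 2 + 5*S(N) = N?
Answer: -17061/80 ≈ -213.26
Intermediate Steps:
f = -100 (f = -20*5 = -100)
S(N) = -⅖ + N/5
G(K) = 1/(-3 + K)
h(U) = -6 + 2*U (h(U) = (-19 + 2*U) + 13 = -6 + 2*U)
(h(f) + G(-13)) + S(-34) = ((-6 + 2*(-100)) + 1/(-3 - 13)) + (-⅖ + (⅕)*(-34)) = ((-6 - 200) + 1/(-16)) + (-⅖ - 34/5) = (-206 - 1/16) - 36/5 = -3297/16 - 36/5 = -17061/80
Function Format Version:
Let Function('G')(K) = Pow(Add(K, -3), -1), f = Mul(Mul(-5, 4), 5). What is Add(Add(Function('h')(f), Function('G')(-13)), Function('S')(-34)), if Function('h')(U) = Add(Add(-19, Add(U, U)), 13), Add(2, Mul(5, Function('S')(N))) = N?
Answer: Rational(-17061, 80) ≈ -213.26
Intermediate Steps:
f = -100 (f = Mul(-20, 5) = -100)
Function('S')(N) = Add(Rational(-2, 5), Mul(Rational(1, 5), N))
Function('G')(K) = Pow(Add(-3, K), -1)
Function('h')(U) = Add(-6, Mul(2, U)) (Function('h')(U) = Add(Add(-19, Mul(2, U)), 13) = Add(-6, Mul(2, U)))
Add(Add(Function('h')(f), Function('G')(-13)), Function('S')(-34)) = Add(Add(Add(-6, Mul(2, -100)), Pow(Add(-3, -13), -1)), Add(Rational(-2, 5), Mul(Rational(1, 5), -34))) = Add(Add(Add(-6, -200), Pow(-16, -1)), Add(Rational(-2, 5), Rational(-34, 5))) = Add(Add(-206, Rational(-1, 16)), Rational(-36, 5)) = Add(Rational(-3297, 16), Rational(-36, 5)) = Rational(-17061, 80)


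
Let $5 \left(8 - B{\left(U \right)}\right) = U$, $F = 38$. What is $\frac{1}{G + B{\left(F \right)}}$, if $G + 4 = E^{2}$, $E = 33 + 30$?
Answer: $\frac{5}{19827} \approx 0.00025218$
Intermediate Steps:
$B{\left(U \right)} = 8 - \frac{U}{5}$
$E = 63$
$G = 3965$ ($G = -4 + 63^{2} = -4 + 3969 = 3965$)
$\frac{1}{G + B{\left(F \right)}} = \frac{1}{3965 + \left(8 - \frac{38}{5}\right)} = \frac{1}{3965 + \frac{2}{5}} = \frac{1}{\frac{19827}{5}} = \frac{5}{19827}$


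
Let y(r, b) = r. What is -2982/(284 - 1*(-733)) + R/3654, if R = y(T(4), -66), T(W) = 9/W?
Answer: -1613917/550536 ≈ -2.9315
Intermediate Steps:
R = 9/4 ≈ 2.2500
-2982/(284 - 1*(-733)) + R/3654 = -2982/(284 - 1*(-733)) + (9/4)/3654 = -2982/(284 + 733) + (9/4)*(1/3654) = -2982/1017 + 1/1624 = -2982*1/1017 + 1/1624 = -994/339 + 1/1624 = -1613917/550536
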